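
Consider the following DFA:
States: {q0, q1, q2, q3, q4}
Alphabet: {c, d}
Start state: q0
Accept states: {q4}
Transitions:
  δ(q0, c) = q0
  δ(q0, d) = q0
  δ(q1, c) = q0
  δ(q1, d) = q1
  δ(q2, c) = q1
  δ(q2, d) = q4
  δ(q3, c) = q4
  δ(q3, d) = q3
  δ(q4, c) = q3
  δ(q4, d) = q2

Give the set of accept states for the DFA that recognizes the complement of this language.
Complement accept states = All states \ Original accept states
= {q0, q1, q2, q3, q4} \ {q4}
{q0, q1, q2, q3}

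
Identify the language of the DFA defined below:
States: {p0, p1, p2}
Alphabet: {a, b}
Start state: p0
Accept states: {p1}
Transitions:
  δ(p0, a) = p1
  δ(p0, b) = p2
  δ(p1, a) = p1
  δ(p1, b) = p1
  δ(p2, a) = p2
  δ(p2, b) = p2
Testing a few strings:
  'bb' → reject
  'baa' → reject
  'b' → reject
  'a' → accept
State roles: p0=no input read; p1=started with a; p2=started with b (dead)
All strings over {a,b} starting with a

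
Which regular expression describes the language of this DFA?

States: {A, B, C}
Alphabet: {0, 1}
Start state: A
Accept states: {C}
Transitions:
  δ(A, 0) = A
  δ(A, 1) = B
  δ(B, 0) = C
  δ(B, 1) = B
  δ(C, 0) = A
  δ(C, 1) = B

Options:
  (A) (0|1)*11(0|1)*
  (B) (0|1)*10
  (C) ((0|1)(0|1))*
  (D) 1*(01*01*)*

Check each option against the DFA on short strings; one disagreement eliminates an option:
  (A) (0|1)*11(0|1)*: on '10' the DFA goes A → B → C and accepts (C ∈ Accept), but the regex does not match it → eliminate
  (B) (0|1)*10: agrees with the DFA on every string of length ≤ 6
  (C) ((0|1)(0|1))*: on ε the DFA stays in A and rejects (A ∉ Accept), but the regex matches it → eliminate
  (D) 1*(01*01*)*: on ε the DFA stays in A and rejects (A ∉ Accept), but the regex matches it → eliminate
Only (B) is consistent with the DFA.
(B) (0|1)*10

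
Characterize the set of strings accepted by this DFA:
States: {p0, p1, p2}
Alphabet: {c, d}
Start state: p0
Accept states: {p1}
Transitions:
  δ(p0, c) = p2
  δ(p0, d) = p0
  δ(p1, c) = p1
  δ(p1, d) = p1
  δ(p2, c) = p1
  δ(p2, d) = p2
Testing a few strings:
  'd' → reject
  'dddc' → reject
  'ccc' → accept
  'ccdd' → accept
State roles: p0=zero c's seen; p1=≥ two c's seen; p2=one c seen
All strings over {c,d} containing at least two c's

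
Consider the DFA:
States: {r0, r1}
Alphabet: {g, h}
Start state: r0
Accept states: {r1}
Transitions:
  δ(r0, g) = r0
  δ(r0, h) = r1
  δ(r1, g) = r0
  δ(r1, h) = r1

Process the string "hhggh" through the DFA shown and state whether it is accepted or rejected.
Processing string "hhggh":
  r0 --h--> r1
  r1 --h--> r1
  r1 --g--> r0
  r0 --g--> r0
  r0 --h--> r1
Final state: r1
Accept states: {r1}
Yes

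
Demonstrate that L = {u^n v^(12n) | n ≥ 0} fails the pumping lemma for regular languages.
Assume L is regular with pumping length p. Idea: pumping the u-block breaks the 1:12 ratio.
Choose s = u^p v^(12p) (length 13p ≥ p). By the pumping lemma, s = xyz with |xy| ≤ p, |y| > 0, so y = u^k with k ≥ 1. Then xy²z = u^(p+k) v^(12p). For this to be in L we would need 12p = 12(p+k), i.e. 12k = 0, contradicting k ≥ 1. So xy²z ∉ L.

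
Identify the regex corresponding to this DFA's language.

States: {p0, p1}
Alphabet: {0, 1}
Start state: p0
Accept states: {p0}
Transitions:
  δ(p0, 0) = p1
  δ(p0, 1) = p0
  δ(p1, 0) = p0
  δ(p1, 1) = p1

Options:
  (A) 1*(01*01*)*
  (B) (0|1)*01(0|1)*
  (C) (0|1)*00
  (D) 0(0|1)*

Check each option against the DFA on short strings; one disagreement eliminates an option:
  (A) 1*(01*01*)*: agrees with the DFA on every string of length ≤ 6
  (B) (0|1)*01(0|1)*: on ε the DFA stays in p0 and accepts (p0 ∈ Accept), but the regex does not match it → eliminate
  (C) (0|1)*00: on ε the DFA stays in p0 and accepts (p0 ∈ Accept), but the regex does not match it → eliminate
  (D) 0(0|1)*: on ε the DFA stays in p0 and accepts (p0 ∈ Accept), but the regex does not match it → eliminate
Only (A) is consistent with the DFA.
(A) 1*(01*01*)*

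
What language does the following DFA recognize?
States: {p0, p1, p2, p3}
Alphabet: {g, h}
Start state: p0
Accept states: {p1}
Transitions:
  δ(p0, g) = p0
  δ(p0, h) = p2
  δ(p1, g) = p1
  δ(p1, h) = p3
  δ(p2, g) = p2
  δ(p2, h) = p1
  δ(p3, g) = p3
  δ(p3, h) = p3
Testing a few strings:
  'g' → reject
  'ggh' → reject
  'hggh' → accept
  'hh' → accept
State roles: p0=zero h's; p1=two h's; p2=one h; p3=≥ three h's (dead)
All strings over {g,h} containing exactly two h's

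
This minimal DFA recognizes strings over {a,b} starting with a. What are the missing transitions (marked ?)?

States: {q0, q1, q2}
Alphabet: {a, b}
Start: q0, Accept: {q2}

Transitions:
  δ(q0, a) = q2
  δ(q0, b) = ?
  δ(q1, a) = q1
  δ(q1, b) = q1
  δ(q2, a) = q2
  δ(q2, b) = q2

From the language and accept set, identify what each state tracks — q0: no input read; q1: started with b (dead); q2: started with a.
Each missing δ(q, a) is the state matching the new tracked value after reading a.
δ(q0, b) = q1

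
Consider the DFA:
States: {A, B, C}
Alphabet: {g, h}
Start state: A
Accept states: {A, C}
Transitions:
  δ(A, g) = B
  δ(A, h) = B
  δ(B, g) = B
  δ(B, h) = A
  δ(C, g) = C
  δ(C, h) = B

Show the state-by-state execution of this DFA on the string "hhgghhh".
read 'h': A → B
  read 'h': B → A
  read 'g': A → B
  read 'g': B → B
  read 'h': B → A
  read 'h': A → B
  read 'h': B → A
A -> B -> A -> B -> B -> A -> B -> A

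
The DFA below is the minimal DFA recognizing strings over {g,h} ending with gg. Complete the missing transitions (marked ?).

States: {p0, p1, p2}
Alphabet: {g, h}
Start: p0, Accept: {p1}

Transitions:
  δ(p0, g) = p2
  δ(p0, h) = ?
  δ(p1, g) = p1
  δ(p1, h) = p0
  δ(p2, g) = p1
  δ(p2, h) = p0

From the language and accept set, identify what each state tracks — p0: last symbol not g; p1: two trailing g's; p2: one trailing g.
Each missing δ(q, a) is the state matching the new tracked value after reading a.
δ(p0, h) = p0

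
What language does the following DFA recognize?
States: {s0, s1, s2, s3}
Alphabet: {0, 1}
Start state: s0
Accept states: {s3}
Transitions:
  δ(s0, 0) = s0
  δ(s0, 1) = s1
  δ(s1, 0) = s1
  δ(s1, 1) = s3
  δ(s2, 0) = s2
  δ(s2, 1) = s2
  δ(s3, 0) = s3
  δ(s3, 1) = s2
Testing a few strings:
  '1' → reject
  '11' → accept
  '1111' → reject
  '00' → reject
State roles: s0=zero 1's; s1=one 1; s2=≥ three 1's (dead); s3=two 1's
All binary strings containing exactly two 1's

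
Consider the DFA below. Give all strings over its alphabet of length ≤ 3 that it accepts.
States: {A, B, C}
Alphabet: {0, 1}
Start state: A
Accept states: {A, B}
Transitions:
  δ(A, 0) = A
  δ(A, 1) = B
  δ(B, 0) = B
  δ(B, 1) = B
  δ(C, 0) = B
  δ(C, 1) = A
ε, 0, 1, 00, 01, 10, 11, 000, 001, 010, 011, 100, 101, 110, 111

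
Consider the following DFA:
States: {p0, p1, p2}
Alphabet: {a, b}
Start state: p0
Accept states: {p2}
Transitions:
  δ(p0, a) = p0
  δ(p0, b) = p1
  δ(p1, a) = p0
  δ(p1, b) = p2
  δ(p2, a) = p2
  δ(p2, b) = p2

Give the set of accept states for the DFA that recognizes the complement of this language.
Complement accept states = All states \ Original accept states
= {p0, p1, p2} \ {p2}
{p0, p1}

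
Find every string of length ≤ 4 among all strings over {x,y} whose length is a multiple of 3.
ε, xxx, xxy, xyx, xyy, yxx, yxy, yyx, yyy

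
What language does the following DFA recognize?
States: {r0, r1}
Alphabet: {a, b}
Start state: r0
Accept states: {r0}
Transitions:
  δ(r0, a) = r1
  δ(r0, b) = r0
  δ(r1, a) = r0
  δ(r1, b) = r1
Testing a few strings:
  'ba' → reject
  'aa' → accept
  'b' → accept
  'ab' → reject
State roles: r0=even number of a's so far; r1=odd number of a's so far
All strings over {a,b} with an even number of a's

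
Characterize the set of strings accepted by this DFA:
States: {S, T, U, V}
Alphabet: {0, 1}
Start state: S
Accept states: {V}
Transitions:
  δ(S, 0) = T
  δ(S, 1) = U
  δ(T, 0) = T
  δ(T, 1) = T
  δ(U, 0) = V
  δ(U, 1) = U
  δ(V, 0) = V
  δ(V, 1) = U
Testing a few strings:
  '00' → reject
  '0' → reject
  '1' → reject
  '01' → reject
State roles: S=no input read; T=started with 0 (dead); U=started with 1, last symbol 1; V=started with 1, last symbol 0
All binary strings that start with 1 and end with 0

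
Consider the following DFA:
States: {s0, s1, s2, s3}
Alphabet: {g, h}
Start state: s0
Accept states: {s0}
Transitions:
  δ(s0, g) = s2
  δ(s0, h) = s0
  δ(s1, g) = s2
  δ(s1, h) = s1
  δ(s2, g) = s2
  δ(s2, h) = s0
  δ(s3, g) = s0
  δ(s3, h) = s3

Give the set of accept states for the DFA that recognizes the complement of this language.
Complement accept states = All states \ Original accept states
= {s0, s1, s2, s3} \ {s0}
{s1, s2, s3}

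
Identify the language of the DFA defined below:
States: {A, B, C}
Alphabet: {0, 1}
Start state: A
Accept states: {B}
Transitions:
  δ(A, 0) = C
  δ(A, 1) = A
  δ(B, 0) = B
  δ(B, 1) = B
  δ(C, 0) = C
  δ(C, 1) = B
Testing a few strings:
  '1110' → reject
  '100' → reject
  '00' → reject
  '000' → reject
State roles: A=no 0 seen yet; B=substring 01 seen; C=seen a 0, waiting for 1
All binary strings containing the substring 01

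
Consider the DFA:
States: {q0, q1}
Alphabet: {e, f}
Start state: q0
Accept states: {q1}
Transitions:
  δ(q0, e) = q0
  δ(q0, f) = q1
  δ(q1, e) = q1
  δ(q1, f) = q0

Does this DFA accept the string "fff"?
Processing string "fff":
  q0 --f--> q1
  q1 --f--> q0
  q0 --f--> q1
Final state: q1
Accept states: {q1}
Yes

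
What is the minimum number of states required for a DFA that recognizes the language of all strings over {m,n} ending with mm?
By Myhill–Nerode, count the distinguishable equivalence classes: three classes — 0, 1, or ≥2 trailing m's.
3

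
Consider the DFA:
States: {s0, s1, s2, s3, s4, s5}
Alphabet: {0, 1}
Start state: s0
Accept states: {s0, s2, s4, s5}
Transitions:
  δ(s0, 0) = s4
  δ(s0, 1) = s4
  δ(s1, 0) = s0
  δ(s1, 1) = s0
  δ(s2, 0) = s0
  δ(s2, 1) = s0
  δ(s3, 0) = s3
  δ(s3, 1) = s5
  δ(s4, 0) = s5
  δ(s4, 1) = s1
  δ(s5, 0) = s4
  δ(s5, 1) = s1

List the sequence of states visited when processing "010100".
read '0': s0 → s4
  read '1': s4 → s1
  read '0': s1 → s0
  read '1': s0 → s4
  read '0': s4 → s5
  read '0': s5 → s4
s0 -> s4 -> s1 -> s0 -> s4 -> s5 -> s4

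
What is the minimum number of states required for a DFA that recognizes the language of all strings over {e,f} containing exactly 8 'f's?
By Myhill–Nerode, count the distinguishable equivalence classes: 10 classes — having seen 0, 1, …, 8, or >8 copies of 'f'; the count-8 class is the only accepting one and >8 is dead.
10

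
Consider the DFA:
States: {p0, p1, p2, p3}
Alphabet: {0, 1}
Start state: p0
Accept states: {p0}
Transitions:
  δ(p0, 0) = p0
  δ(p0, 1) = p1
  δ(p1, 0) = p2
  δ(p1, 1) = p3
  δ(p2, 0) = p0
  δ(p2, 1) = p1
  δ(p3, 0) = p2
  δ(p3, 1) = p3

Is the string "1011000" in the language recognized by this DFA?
Processing string "1011000":
  p0 --1--> p1
  p1 --0--> p2
  p2 --1--> p1
  p1 --1--> p3
  p3 --0--> p2
  p2 --0--> p0
  p0 --0--> p0
Final state: p0
Accept states: {p0}
Yes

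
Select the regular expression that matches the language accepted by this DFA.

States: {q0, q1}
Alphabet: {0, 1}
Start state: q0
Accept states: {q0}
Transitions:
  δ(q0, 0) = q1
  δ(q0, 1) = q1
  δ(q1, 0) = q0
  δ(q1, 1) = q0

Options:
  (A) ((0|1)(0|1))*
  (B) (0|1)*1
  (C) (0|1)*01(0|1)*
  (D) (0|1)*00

Check each option against the DFA on short strings; one disagreement eliminates an option:
  (A) ((0|1)(0|1))*: agrees with the DFA on every string of length ≤ 6
  (B) (0|1)*1: on ε the DFA stays in q0 and accepts (q0 ∈ Accept), but the regex does not match it → eliminate
  (C) (0|1)*01(0|1)*: on ε the DFA stays in q0 and accepts (q0 ∈ Accept), but the regex does not match it → eliminate
  (D) (0|1)*00: on ε the DFA stays in q0 and accepts (q0 ∈ Accept), but the regex does not match it → eliminate
Only (A) is consistent with the DFA.
(A) ((0|1)(0|1))*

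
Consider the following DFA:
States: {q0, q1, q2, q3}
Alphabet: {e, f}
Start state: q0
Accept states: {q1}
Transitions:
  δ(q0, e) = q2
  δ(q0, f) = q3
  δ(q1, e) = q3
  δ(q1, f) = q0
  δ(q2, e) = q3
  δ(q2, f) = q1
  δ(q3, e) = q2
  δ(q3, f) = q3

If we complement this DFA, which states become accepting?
Complement accept states = All states \ Original accept states
= {q0, q1, q2, q3} \ {q1}
{q0, q2, q3}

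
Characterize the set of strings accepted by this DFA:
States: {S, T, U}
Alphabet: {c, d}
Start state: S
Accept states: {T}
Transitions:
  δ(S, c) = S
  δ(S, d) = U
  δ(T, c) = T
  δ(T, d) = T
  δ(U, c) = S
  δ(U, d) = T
Testing a few strings:
  'dcdc' → reject
  'ddc' → accept
  'c' → reject
  'd' → reject
State roles: S=no progress toward dd; T=substring dd seen; U=one trailing d
All strings over {c,d} containing the substring dd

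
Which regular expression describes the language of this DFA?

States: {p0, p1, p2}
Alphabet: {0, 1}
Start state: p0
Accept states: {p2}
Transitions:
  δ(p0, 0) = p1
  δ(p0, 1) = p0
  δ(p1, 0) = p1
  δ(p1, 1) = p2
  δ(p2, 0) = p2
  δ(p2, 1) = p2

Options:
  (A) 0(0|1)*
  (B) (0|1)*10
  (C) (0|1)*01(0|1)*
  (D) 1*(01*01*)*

Check each option against the DFA on short strings; one disagreement eliminates an option:
  (A) 0(0|1)*: on '0' the DFA goes p0 → p1 and rejects (p1 ∉ Accept), but the regex matches it → eliminate
  (B) (0|1)*10: on '01' the DFA goes p0 → p1 → p2 and accepts (p2 ∈ Accept), but the regex does not match it → eliminate
  (C) (0|1)*01(0|1)*: agrees with the DFA on every string of length ≤ 6
  (D) 1*(01*01*)*: on ε the DFA stays in p0 and rejects (p0 ∉ Accept), but the regex matches it → eliminate
Only (C) is consistent with the DFA.
(C) (0|1)*01(0|1)*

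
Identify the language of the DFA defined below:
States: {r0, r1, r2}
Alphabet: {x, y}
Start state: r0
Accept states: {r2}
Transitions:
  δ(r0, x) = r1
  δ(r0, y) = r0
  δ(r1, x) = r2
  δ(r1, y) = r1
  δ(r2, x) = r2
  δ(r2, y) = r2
Testing a few strings:
  'xyx' → accept
  'xyy' → reject
  'y' → reject
  'xx' → accept
State roles: r0=zero x's seen; r1=one x seen; r2=≥ two x's seen
All strings over {x,y} containing at least two x's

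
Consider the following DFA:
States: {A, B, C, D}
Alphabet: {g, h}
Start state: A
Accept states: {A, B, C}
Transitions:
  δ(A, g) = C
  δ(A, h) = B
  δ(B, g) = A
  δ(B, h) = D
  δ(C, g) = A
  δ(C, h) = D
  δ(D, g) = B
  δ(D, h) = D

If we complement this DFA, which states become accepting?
Complement accept states = All states \ Original accept states
= {A, B, C, D} \ {A, B, C}
{D}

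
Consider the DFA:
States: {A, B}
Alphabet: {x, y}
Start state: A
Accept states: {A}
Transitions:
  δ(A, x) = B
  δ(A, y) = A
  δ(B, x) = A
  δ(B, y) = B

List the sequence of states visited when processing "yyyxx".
read 'y': A → A
  read 'y': A → A
  read 'y': A → A
  read 'x': A → B
  read 'x': B → A
A -> A -> A -> A -> B -> A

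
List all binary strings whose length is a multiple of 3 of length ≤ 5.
ε, 000, 001, 010, 011, 100, 101, 110, 111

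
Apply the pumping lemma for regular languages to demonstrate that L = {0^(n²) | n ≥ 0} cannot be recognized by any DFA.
Assume L is regular with pumping length p. Idea: pumping adds a fixed amount, but gaps between consecutive squares grow.
Choose s = 0^(p²) (length p² ≥ p). By the pumping lemma, s = xyz with |xy| ≤ p, |y| > 0, so |y| = k with 1 ≤ k ≤ p. Then |xy²z| = p²+k. Since p² < p²+k ≤ p²+p < (p+1)², the length p²+k lies strictly between consecutive squares, so it is not a perfect square and xy²z ∉ L.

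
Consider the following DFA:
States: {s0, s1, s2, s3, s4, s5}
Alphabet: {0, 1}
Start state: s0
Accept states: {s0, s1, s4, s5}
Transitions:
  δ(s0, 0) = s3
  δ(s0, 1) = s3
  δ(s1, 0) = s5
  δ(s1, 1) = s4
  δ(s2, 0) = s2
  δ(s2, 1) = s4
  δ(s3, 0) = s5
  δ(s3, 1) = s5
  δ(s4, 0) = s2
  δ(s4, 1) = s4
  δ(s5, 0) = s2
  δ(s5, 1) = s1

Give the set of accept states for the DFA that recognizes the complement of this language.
Complement accept states = All states \ Original accept states
= {s0, s1, s2, s3, s4, s5} \ {s0, s1, s4, s5}
{s2, s3}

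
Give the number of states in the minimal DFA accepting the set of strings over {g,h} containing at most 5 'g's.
By Myhill–Nerode, count the distinguishable equivalence classes: 7 classes — having seen 0, 1, …, 5, or >5 copies of 'g'; counts 0 through 5 are accepting and >5 is dead.
7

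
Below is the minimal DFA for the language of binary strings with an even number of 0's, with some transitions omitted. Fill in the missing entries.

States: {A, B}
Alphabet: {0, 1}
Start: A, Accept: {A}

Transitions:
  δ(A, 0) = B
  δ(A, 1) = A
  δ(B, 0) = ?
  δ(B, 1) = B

From the language and accept set, identify what each state tracks — A: even number of 0's so far; B: odd number of 0's so far.
Each missing δ(q, a) is the state matching the new tracked value after reading a.
δ(B, 0) = A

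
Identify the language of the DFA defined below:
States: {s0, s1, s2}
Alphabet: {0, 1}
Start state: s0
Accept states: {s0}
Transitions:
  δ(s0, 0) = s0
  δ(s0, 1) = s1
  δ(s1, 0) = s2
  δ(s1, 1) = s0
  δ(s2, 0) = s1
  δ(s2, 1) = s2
Testing a few strings:
  '0000' → accept
  '00' → accept
  '010' → reject
  '110' → accept
State roles: s0=value ≡ 0 (mod 3); s1=value ≡ 1 (mod 3); s2=value ≡ 2 (mod 3)
All binary strings representing a multiple of 3 (read in base 2; leading zeros allowed and ε counts as 0)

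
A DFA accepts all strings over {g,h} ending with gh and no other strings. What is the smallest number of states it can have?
By Myhill–Nerode, count the distinguishable equivalence classes: 3 classes — one per longest suffix of the input that is a prefix of 'gh' (lengths 0 through 2); only the length-2 class is accepting.
3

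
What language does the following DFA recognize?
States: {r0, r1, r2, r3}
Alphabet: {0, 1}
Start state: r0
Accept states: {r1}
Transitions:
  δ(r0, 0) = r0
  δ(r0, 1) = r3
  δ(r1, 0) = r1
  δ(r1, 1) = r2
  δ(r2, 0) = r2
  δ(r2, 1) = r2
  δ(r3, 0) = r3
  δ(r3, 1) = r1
Testing a few strings:
  '110' → accept
  '001' → reject
  '000' → reject
  '1110' → reject
State roles: r0=zero 1's; r1=two 1's; r2=≥ three 1's (dead); r3=one 1
All binary strings containing exactly two 1's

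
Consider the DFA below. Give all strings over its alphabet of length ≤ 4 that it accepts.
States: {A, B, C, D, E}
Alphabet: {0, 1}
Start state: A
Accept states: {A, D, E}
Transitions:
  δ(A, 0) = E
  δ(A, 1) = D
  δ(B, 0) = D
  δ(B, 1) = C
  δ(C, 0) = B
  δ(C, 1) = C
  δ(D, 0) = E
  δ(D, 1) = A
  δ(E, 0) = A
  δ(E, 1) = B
ε, 0, 1, 00, 10, 11, 000, 001, 010, 100, 110, 111, 0000, 0010, 0011, 0100, 0101, 1000, 1001, 1010, 1100, 1110, 1111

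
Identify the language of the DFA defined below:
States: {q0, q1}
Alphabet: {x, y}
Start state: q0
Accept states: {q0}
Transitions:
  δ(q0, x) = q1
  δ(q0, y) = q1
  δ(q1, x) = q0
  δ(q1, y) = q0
Testing a few strings:
  'xxx' → reject
  'xyx' → reject
  'xx' → accept
  'xxy' → reject
State roles: q0=even length so far; q1=odd length so far
All strings over {x,y} of even length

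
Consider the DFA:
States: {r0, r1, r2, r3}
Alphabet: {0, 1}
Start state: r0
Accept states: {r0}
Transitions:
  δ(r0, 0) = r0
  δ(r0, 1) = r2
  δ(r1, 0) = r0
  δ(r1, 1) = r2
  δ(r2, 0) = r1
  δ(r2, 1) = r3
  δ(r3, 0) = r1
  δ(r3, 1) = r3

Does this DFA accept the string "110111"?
Processing string "110111":
  r0 --1--> r2
  r2 --1--> r3
  r3 --0--> r1
  r1 --1--> r2
  r2 --1--> r3
  r3 --1--> r3
Final state: r3
Accept states: {r0}
No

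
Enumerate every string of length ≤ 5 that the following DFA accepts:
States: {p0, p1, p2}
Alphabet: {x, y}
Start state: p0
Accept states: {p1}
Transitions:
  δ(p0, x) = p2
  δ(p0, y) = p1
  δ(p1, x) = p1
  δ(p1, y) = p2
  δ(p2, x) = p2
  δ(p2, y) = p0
y, yx, xyy, yxx, xxyy, xyyx, yxxx, yyyy, xxxyy, xxyyx, xyxyy, xyyxx, yxxxx, yxyyy, yyxyy, yyyyx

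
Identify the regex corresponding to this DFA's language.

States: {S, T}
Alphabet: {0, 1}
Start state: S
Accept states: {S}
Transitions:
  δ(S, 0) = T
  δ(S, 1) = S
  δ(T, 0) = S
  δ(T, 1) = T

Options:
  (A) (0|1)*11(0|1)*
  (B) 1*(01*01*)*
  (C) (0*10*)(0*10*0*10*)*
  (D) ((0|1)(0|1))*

Check each option against the DFA on short strings; one disagreement eliminates an option:
  (A) (0|1)*11(0|1)*: on ε the DFA stays in S and accepts (S ∈ Accept), but the regex does not match it → eliminate
  (B) 1*(01*01*)*: agrees with the DFA on every string of length ≤ 6
  (C) (0*10*)(0*10*0*10*)*: on ε the DFA stays in S and accepts (S ∈ Accept), but the regex does not match it → eliminate
  (D) ((0|1)(0|1))*: on '1' the DFA goes S → S and accepts (S ∈ Accept), but the regex does not match it → eliminate
Only (B) is consistent with the DFA.
(B) 1*(01*01*)*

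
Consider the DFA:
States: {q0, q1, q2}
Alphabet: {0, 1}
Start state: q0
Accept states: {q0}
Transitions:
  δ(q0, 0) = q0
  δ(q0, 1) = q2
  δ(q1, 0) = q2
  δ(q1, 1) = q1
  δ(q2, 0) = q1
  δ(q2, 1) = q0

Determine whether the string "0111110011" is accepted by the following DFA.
Processing string "0111110011":
  q0 --0--> q0
  q0 --1--> q2
  q2 --1--> q0
  q0 --1--> q2
  q2 --1--> q0
  q0 --1--> q2
  q2 --0--> q1
  q1 --0--> q2
  q2 --1--> q0
  q0 --1--> q2
Final state: q2
Accept states: {q0}
No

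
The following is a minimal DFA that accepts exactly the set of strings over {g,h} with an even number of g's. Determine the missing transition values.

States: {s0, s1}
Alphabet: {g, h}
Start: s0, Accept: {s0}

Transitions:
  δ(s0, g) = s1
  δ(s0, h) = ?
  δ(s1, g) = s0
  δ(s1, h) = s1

From the language and accept set, identify what each state tracks — s0: even number of g's so far; s1: odd number of g's so far.
Each missing δ(q, a) is the state matching the new tracked value after reading a.
δ(s0, h) = s0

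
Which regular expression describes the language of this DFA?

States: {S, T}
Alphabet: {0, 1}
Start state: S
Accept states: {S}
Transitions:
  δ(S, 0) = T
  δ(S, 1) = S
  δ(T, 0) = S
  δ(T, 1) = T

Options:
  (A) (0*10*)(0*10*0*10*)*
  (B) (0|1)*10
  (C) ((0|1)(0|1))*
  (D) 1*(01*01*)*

Check each option against the DFA on short strings; one disagreement eliminates an option:
  (A) (0*10*)(0*10*0*10*)*: on ε the DFA stays in S and accepts (S ∈ Accept), but the regex does not match it → eliminate
  (B) (0|1)*10: on ε the DFA stays in S and accepts (S ∈ Accept), but the regex does not match it → eliminate
  (C) ((0|1)(0|1))*: on '1' the DFA goes S → S and accepts (S ∈ Accept), but the regex does not match it → eliminate
  (D) 1*(01*01*)*: agrees with the DFA on every string of length ≤ 6
Only (D) is consistent with the DFA.
(D) 1*(01*01*)*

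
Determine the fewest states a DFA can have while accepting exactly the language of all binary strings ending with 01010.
By Myhill–Nerode, count the distinguishable equivalence classes: 6 classes — one per longest suffix of the input that is a prefix of '01010' (lengths 0 through 5); only the length-5 class is accepting.
6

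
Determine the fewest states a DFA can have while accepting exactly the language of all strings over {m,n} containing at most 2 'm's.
By Myhill–Nerode, count the distinguishable equivalence classes: 4 classes — having seen 0, 1, 2, or >2 copies of 'm'; counts 0 through 2 are accepting and >2 is dead.
4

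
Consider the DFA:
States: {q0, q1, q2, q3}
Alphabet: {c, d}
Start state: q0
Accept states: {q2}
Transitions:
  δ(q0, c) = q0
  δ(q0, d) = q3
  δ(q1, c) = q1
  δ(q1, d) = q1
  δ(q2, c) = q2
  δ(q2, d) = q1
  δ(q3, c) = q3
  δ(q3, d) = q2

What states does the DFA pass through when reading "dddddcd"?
read 'd': q0 → q3
  read 'd': q3 → q2
  read 'd': q2 → q1
  read 'd': q1 → q1
  read 'd': q1 → q1
  read 'c': q1 → q1
  read 'd': q1 → q1
q0 -> q3 -> q2 -> q1 -> q1 -> q1 -> q1 -> q1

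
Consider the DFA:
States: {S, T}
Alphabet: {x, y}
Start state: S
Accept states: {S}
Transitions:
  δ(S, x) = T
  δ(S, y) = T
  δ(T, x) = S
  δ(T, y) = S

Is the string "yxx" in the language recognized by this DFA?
Processing string "yxx":
  S --y--> T
  T --x--> S
  S --x--> T
Final state: T
Accept states: {S}
No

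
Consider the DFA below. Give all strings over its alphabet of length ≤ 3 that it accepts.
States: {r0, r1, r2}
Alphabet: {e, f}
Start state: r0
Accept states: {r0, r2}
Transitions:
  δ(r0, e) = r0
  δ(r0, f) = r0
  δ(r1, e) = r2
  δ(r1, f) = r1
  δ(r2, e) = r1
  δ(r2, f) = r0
ε, e, f, ee, ef, fe, ff, eee, eef, efe, eff, fee, fef, ffe, fff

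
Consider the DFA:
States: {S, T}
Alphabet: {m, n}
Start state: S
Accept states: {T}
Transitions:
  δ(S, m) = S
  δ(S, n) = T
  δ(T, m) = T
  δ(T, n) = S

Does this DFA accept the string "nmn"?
Processing string "nmn":
  S --n--> T
  T --m--> T
  T --n--> S
Final state: S
Accept states: {T}
No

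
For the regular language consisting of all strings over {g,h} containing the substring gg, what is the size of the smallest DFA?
By Myhill–Nerode, count the distinguishable equivalence classes: 3 classes — one per longest suffix of the input that is a prefix of 'gg' (lengths 0 through 1), plus an absorbing 'already seen gg' class.
3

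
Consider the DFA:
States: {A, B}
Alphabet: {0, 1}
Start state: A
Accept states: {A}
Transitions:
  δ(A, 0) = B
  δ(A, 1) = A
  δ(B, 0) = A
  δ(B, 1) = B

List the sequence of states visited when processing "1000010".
read '1': A → A
  read '0': A → B
  read '0': B → A
  read '0': A → B
  read '0': B → A
  read '1': A → A
  read '0': A → B
A -> A -> B -> A -> B -> A -> A -> B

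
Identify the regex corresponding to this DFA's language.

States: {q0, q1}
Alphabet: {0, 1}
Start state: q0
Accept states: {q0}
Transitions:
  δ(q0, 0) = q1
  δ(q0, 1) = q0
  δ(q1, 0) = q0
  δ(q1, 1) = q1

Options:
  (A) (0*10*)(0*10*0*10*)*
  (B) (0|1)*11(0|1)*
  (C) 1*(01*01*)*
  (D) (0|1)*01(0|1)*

Check each option against the DFA on short strings; one disagreement eliminates an option:
  (A) (0*10*)(0*10*0*10*)*: on ε the DFA stays in q0 and accepts (q0 ∈ Accept), but the regex does not match it → eliminate
  (B) (0|1)*11(0|1)*: on ε the DFA stays in q0 and accepts (q0 ∈ Accept), but the regex does not match it → eliminate
  (C) 1*(01*01*)*: agrees with the DFA on every string of length ≤ 6
  (D) (0|1)*01(0|1)*: on ε the DFA stays in q0 and accepts (q0 ∈ Accept), but the regex does not match it → eliminate
Only (C) is consistent with the DFA.
(C) 1*(01*01*)*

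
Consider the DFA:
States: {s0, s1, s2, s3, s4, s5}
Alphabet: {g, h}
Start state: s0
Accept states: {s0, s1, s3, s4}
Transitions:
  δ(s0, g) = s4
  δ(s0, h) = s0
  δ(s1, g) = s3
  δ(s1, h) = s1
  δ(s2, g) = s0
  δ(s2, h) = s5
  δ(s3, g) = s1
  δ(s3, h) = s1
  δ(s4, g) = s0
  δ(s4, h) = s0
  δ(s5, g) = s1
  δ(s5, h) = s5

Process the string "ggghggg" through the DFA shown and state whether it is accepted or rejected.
Processing string "ggghggg":
  s0 --g--> s4
  s4 --g--> s0
  s0 --g--> s4
  s4 --h--> s0
  s0 --g--> s4
  s4 --g--> s0
  s0 --g--> s4
Final state: s4
Accept states: {s0, s1, s3, s4}
Yes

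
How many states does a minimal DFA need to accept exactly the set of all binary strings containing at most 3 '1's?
By Myhill–Nerode, count the distinguishable equivalence classes: 5 classes — having seen 0, 1, …, 3, or >3 copies of '1'; counts 0 through 3 are accepting and >3 is dead.
5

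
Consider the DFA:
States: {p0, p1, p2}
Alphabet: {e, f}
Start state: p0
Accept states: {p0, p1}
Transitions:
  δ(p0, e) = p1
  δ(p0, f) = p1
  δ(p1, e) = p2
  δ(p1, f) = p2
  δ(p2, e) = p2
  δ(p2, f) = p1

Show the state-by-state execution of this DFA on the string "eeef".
read 'e': p0 → p1
  read 'e': p1 → p2
  read 'e': p2 → p2
  read 'f': p2 → p1
p0 -> p1 -> p2 -> p2 -> p1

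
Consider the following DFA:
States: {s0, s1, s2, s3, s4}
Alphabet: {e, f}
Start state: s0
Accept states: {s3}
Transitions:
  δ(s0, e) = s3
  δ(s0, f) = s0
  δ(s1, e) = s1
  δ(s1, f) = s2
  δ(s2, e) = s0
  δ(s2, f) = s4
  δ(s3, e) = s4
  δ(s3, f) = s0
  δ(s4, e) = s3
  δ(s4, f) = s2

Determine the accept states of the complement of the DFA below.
Complement accept states = All states \ Original accept states
= {s0, s1, s2, s3, s4} \ {s3}
{s0, s1, s2, s4}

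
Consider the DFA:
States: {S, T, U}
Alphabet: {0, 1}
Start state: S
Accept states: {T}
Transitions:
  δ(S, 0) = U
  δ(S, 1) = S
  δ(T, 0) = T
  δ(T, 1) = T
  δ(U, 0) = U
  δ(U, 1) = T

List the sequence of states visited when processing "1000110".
read '1': S → S
  read '0': S → U
  read '0': U → U
  read '0': U → U
  read '1': U → T
  read '1': T → T
  read '0': T → T
S -> S -> U -> U -> U -> T -> T -> T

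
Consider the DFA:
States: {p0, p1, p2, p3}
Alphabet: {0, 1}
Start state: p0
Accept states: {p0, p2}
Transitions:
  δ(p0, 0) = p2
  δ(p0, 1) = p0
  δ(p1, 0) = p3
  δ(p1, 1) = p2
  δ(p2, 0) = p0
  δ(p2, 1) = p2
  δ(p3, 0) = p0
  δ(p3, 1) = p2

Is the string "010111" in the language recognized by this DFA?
Processing string "010111":
  p0 --0--> p2
  p2 --1--> p2
  p2 --0--> p0
  p0 --1--> p0
  p0 --1--> p0
  p0 --1--> p0
Final state: p0
Accept states: {p0, p2}
Yes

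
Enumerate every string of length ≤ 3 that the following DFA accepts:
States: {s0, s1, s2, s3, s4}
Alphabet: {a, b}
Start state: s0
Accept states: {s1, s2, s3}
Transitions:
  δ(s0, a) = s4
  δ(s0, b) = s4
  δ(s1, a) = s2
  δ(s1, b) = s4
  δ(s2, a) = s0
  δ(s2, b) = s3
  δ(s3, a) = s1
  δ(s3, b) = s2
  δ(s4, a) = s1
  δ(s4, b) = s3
aa, ab, ba, bb, aaa, aba, abb, baa, bba, bbb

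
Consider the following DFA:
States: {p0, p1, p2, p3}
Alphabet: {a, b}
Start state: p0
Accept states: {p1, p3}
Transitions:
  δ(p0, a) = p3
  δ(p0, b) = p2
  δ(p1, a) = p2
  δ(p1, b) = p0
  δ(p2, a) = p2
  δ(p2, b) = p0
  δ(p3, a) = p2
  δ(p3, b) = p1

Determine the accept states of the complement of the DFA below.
Complement accept states = All states \ Original accept states
= {p0, p1, p2, p3} \ {p1, p3}
{p0, p2}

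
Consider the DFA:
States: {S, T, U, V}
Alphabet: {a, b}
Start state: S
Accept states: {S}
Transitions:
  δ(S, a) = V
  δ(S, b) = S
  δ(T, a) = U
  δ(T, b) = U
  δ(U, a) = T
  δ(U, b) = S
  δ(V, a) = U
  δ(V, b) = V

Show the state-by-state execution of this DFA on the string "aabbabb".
read 'a': S → V
  read 'a': V → U
  read 'b': U → S
  read 'b': S → S
  read 'a': S → V
  read 'b': V → V
  read 'b': V → V
S -> V -> U -> S -> S -> V -> V -> V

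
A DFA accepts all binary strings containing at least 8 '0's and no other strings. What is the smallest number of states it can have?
By Myhill–Nerode, count the distinguishable equivalence classes: 9 classes — having seen 0, 1, …, 7, or ≥8 copies of '0'; any two classes i < j (j ≤ 8) are distinguished by the string 0^(8−j), which takes class j to 8 copies (accepted) but leaves class i below 8 (rejected).
9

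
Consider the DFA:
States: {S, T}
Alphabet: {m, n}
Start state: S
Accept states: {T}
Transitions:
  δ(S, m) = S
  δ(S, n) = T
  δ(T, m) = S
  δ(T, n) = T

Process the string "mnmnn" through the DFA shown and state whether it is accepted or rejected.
Processing string "mnmnn":
  S --m--> S
  S --n--> T
  T --m--> S
  S --n--> T
  T --n--> T
Final state: T
Accept states: {T}
Yes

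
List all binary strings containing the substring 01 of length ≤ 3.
01, 001, 010, 011, 101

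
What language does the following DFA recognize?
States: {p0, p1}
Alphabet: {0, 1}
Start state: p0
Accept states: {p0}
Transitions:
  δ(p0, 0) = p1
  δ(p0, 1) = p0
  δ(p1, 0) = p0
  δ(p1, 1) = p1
Testing a few strings:
  '100' → accept
  '0' → reject
  '110' → reject
  '111' → accept
State roles: p0=even number of 0's so far; p1=odd number of 0's so far
All binary strings with an even number of 0's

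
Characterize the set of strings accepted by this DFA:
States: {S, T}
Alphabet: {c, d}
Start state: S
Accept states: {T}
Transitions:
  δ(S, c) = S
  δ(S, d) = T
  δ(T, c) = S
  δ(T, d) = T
Testing a few strings:
  'dd' → accept
  'd' → accept
  'c' → reject
  'ccc' → reject
State roles: S=last symbol not d; T=last symbol is d
All strings over {c,d} ending with d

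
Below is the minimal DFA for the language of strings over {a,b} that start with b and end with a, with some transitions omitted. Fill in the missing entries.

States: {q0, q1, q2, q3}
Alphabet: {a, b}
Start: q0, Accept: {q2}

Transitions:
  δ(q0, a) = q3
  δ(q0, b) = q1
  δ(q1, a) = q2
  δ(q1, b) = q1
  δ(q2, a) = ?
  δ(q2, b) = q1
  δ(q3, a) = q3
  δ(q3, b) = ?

From the language and accept set, identify what each state tracks — q0: no input read; q1: started with b, last symbol b; q2: started with b, last symbol a; q3: started with a (dead).
Each missing δ(q, a) is the state matching the new tracked value after reading a.
δ(q2, a) = q2; δ(q3, b) = q3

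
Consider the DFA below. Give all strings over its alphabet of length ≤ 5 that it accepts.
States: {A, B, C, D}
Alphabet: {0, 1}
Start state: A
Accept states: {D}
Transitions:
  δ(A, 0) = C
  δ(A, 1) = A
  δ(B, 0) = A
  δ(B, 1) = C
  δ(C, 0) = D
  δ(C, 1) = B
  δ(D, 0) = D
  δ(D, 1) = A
00, 000, 100, 0000, 0110, 1000, 1100, 00000, 00100, 01000, 01100, 10000, 10110, 11000, 11100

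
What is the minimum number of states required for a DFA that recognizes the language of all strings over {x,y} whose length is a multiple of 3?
By Myhill–Nerode, count the distinguishable equivalence classes: three classes — length mod 3.
3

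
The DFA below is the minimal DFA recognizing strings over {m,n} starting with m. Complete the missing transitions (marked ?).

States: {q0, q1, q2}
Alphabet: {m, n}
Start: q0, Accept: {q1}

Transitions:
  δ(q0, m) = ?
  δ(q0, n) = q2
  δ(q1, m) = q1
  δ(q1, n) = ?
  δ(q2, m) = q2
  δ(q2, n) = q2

From the language and accept set, identify what each state tracks — q0: no input read; q1: started with m; q2: started with n (dead).
Each missing δ(q, a) is the state matching the new tracked value after reading a.
δ(q0, m) = q1; δ(q1, n) = q1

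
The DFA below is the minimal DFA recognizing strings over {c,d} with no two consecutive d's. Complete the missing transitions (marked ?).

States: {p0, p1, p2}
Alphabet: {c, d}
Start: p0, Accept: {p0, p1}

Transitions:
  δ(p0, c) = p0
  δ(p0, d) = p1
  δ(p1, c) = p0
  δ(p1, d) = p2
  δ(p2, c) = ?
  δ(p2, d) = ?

From the language and accept set, identify what each state tracks — p0: last symbol not d (ok); p1: last symbol d (ok); p2: saw dd (dead).
Each missing δ(q, a) is the state matching the new tracked value after reading a.
δ(p2, c) = p2; δ(p2, d) = p2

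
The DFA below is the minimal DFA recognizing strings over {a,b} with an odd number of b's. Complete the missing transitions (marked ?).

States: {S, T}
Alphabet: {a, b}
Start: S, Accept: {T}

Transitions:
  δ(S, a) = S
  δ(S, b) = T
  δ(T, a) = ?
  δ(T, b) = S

From the language and accept set, identify what each state tracks — S: even number of b's so far; T: odd number of b's so far.
Each missing δ(q, a) is the state matching the new tracked value after reading a.
δ(T, a) = T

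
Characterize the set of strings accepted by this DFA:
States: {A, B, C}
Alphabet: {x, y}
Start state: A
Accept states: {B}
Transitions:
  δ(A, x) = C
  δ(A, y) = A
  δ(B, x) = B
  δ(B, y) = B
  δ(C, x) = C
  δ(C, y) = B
Testing a few strings:
  'yyx' → reject
  'xxy' → accept
  'xx' → reject
  'xxyx' → accept
State roles: A=no x seen yet; B=substring xy seen; C=seen a x, waiting for y
All strings over {x,y} containing the substring xy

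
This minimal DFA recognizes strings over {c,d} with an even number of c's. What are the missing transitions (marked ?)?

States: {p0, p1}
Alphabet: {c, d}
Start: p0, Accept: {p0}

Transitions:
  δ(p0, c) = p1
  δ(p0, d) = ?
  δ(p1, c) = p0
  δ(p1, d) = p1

From the language and accept set, identify what each state tracks — p0: even number of c's so far; p1: odd number of c's so far.
Each missing δ(q, a) is the state matching the new tracked value after reading a.
δ(p0, d) = p0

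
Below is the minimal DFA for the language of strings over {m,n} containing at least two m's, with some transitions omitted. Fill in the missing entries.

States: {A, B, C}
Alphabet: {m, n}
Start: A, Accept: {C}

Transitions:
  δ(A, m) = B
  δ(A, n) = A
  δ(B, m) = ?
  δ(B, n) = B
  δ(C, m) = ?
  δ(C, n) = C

From the language and accept set, identify what each state tracks — A: zero m's seen; B: one m seen; C: ≥ two m's seen.
Each missing δ(q, a) is the state matching the new tracked value after reading a.
δ(B, m) = C; δ(C, m) = C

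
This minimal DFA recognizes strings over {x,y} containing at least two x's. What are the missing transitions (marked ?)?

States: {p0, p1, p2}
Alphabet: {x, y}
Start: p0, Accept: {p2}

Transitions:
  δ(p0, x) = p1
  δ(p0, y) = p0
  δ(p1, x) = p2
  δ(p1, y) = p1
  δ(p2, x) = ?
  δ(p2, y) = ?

From the language and accept set, identify what each state tracks — p0: zero x's seen; p1: one x seen; p2: ≥ two x's seen.
Each missing δ(q, a) is the state matching the new tracked value after reading a.
δ(p2, x) = p2; δ(p2, y) = p2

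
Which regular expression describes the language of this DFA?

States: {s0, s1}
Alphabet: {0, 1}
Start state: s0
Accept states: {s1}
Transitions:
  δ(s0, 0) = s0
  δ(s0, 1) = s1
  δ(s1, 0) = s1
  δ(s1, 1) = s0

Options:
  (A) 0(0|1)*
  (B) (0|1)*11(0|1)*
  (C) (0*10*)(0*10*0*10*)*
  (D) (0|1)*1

Check each option against the DFA on short strings; one disagreement eliminates an option:
  (A) 0(0|1)*: on '0' the DFA goes s0 → s0 and rejects (s0 ∉ Accept), but the regex matches it → eliminate
  (B) (0|1)*11(0|1)*: on '1' the DFA goes s0 → s1 and accepts (s1 ∈ Accept), but the regex does not match it → eliminate
  (C) (0*10*)(0*10*0*10*)*: agrees with the DFA on every string of length ≤ 6
  (D) (0|1)*1: on '10' the DFA goes s0 → s1 → s1 and accepts (s1 ∈ Accept), but the regex does not match it → eliminate
Only (C) is consistent with the DFA.
(C) (0*10*)(0*10*0*10*)*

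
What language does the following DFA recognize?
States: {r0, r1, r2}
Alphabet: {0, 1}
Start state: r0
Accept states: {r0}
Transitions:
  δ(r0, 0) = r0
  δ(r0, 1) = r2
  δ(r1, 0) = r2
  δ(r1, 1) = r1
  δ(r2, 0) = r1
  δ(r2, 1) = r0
Testing a few strings:
  '1' → reject
  '1011' → reject
  '00' → accept
  '110' → accept
State roles: r0=value ≡ 0 (mod 3); r1=value ≡ 2 (mod 3); r2=value ≡ 1 (mod 3)
All binary strings representing a multiple of 3 (read in base 2; leading zeros allowed and ε counts as 0)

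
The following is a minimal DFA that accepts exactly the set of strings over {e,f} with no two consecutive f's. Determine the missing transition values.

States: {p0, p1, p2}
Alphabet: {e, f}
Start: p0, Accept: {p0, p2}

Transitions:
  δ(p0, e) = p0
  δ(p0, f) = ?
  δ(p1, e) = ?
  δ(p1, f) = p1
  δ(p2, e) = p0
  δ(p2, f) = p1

From the language and accept set, identify what each state tracks — p0: last symbol not f (ok); p1: saw ff (dead); p2: last symbol f (ok).
Each missing δ(q, a) is the state matching the new tracked value after reading a.
δ(p0, f) = p2; δ(p1, e) = p1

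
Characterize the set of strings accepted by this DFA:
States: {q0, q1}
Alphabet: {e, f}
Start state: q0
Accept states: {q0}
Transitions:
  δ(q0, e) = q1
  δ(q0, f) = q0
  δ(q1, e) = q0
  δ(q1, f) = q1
Testing a few strings:
  'ff' → accept
  'efe' → accept
  'f' → accept
  'ee' → accept
State roles: q0=even number of e's so far; q1=odd number of e's so far
All strings over {e,f} with an even number of e's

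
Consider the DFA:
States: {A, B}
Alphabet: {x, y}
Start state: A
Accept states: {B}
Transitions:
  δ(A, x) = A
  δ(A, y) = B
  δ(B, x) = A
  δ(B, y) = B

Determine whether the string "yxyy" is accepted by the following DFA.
Processing string "yxyy":
  A --y--> B
  B --x--> A
  A --y--> B
  B --y--> B
Final state: B
Accept states: {B}
Yes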